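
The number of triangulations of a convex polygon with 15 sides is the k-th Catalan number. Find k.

The number of triangulations of a 15-gon is the Catalan number C_13 (index = sides − 2).

13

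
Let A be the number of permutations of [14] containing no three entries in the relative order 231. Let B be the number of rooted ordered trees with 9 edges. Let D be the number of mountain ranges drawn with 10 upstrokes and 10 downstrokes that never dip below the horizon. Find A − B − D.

2652782

Permutations of [n] avoiding any single length-3 pattern are counted by C_n; here n = 14. So A = C_14 = 2674440.
Rooted ordered trees with n edges are counted by C_n; here n = 9. So B = C_9 = 4862.
A Dyck path with 10 up-steps and 10 down-steps has semilength 10, so there are C_10 of them. So D = C_10 = 16796.
A − B − D = 2674440 − 4862 − 16796 = 2652782.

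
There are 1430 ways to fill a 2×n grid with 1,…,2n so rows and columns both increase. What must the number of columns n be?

8

Standard Young tableaux of shape 2×n are counted by C_n; 1430 = C_8.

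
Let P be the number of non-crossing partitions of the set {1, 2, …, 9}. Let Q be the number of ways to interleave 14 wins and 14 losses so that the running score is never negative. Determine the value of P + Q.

2679302

The non-crossing partitions of [9] form a lattice of size C_9. So P = C_9 = 4862.
Reading a vote for the leader as '(' and for the other as ')' turns such a sequence into a balanced string of 14 pairs, so the count is C_14. So Q = C_14 = 2674440.
P + Q = 4862 + 2674440 = 2679302.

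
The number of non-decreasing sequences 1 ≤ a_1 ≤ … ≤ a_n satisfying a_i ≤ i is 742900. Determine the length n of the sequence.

13

Such sub-staircase sequences of length n are counted by C_n. The Catalan number equal to 742900 is C_13.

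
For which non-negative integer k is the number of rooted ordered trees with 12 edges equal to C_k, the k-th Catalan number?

12

A rooted plane tree with 12 edges has 13 nodes, and the count is C_12.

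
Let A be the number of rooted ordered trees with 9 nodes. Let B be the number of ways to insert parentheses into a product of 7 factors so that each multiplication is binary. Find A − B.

1298

A rooted plane tree on 9 nodes has 8 edges, and such trees are counted by C_8. So A = C_8 = 1430.
Ways to associate a product of 7 factors correspond to binary trees on 7 leaves, so the count is C_6. So B = C_6 = 132.
A − B = 1430 − 132 = 1298.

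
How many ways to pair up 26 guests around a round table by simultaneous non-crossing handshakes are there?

742900

Non-crossing handshake pairings of 2n people are counted by C_n; 26 people gives n = 13.
C_13 = C_12 · 2(2·12+1)/(12+2) = 208012 · 50/14 = 742900.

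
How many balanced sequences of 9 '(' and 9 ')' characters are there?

A balanced arrangement of 9 bracket pairs is a Dyck word of semilength 9, so the count is C_9.
C_9 = C(18,9)/10 = 48620/10 = 4862.

4862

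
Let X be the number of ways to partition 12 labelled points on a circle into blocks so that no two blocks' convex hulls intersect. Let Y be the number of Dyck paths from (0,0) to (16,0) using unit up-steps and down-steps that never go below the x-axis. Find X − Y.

206582

The non-crossing partitions of [12] form a lattice of size C_12. So X = C_12 = 208012.
A Dyck path with 8 up-steps and 8 down-steps has semilength 8, so there are C_8 of them. So Y = C_8 = 1430.
X − Y = 208012 − 1430 = 206582.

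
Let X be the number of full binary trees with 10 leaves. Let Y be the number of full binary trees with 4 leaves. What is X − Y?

Full binary trees with 10 leaves have 10−1 = 9 internal nodes, so there are C_9 of them. So X = C_9 = 4862.
A full binary tree with L leaves has L−1 internal nodes and is counted by C_{L−1}; L = 4 gives C_3. So Y = C_3 = 5.
X − Y = 4862 − 5 = 4857.

4857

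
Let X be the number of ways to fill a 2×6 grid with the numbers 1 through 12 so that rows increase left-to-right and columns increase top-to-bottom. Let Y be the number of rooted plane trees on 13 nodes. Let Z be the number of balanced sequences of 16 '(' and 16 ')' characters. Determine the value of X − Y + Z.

35149790

Standard Young tableaux of shape 2×n are counted by C_n; here n = 6. So X = C_6 = 132.
A rooted plane tree on 13 nodes has 12 edges, and such trees are counted by C_12. So Y = C_12 = 208012.
A balanced arrangement of 16 bracket pairs is a Dyck word of semilength 16, so the count is C_16. So Z = C_16 = 35357670.
X − Y + Z = 132 − 208012 + 35357670 = 35149790.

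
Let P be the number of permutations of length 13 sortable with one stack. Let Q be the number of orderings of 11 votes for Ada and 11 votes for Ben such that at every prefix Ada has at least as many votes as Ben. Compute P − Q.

684114

Stack-sortable permutations are exactly the 231-avoiding ones, counted by C_n; here n = 13. So P = C_13 = 742900.
Ballot sequences with n votes each where one side never trails are Dyck words, counted by C_n; here n = 11. So Q = C_11 = 58786.
P − Q = 742900 − 58786 = 684114.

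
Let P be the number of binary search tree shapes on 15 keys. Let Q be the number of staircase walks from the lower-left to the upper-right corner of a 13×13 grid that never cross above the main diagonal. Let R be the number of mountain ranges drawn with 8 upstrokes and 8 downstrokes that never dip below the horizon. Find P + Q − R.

Rooted binary trees with 15 nodes (each child slot possibly empty) number C_15. So P = C_15 = 9694845.
Sub-diagonal monotone paths from (0,0) to (13,13) biject with Dyck paths of semilength 13, giving C_13. So Q = C_13 = 742900.
Dyck paths of semilength n (length 2n) are counted by C_n; here n = 8. So R = C_8 = 1430.
P + Q − R = 9694845 + 742900 − 1430 = 10436315.

10436315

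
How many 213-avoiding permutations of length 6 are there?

132

Permutations of [n] avoiding any single length-3 pattern are counted by C_n; here n = 6.
C_6 = C(12,6)/7 = 924/7 = 132.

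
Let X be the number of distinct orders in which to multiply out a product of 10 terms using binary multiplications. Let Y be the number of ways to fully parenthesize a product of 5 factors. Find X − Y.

4848

Ways to associate a product of 10 factors correspond to binary trees on 10 leaves, so the count is C_9. So X = C_9 = 4862.
Parenthesizations of m factors correspond to full binary trees with m leaves, counted by C_{m−1}; m = 5 gives C_4. So Y = C_4 = 14.
X − Y = 4862 − 14 = 4848.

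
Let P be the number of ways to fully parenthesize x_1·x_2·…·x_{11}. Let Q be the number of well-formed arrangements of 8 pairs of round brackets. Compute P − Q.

Bracketing 11 factors into binary products is counted by C_{11−1} = C_10. So P = C_10 = 16796.
With 8 pairs the number of balanced bracket strings is the Catalan number C_8. So Q = C_8 = 1430.
P − Q = 16796 − 1430 = 15366.

15366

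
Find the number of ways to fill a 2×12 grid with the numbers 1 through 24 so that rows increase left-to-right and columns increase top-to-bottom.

208012

By the hook-length formula (or a Dyck-path bijection), SYT of shape 2×12 number C_12.
C_12 = C(24,12)/13 = 2704156/13 = 208012.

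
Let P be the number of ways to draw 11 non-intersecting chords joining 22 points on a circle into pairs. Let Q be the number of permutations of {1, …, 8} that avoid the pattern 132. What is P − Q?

Non-crossing perfect matchings of 2n points on a circle are counted by C_n; with 22 points, n = 11. So P = C_11 = 58786.
For any fixed pattern of length 3, the pattern-avoiding permutations of [8] number C_8. So Q = C_8 = 1430.
P − Q = 58786 − 1430 = 57356.

57356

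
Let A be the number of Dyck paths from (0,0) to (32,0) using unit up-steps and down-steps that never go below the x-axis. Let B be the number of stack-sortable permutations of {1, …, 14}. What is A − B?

32683230

A Dyck path with 16 up-steps and 16 down-steps has semilength 16, so there are C_16 of them. So A = C_16 = 35357670.
Stack-sortable permutations are exactly the 231-avoiding ones, counted by C_n; here n = 14. So B = C_14 = 2674440.
A − B = 35357670 − 2674440 = 32683230.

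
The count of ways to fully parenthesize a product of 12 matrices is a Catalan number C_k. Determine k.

11

Ways to associate a product of 12 factors correspond to binary trees on 12 leaves, so the count is C_11.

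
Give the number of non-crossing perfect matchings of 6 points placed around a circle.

Pairing 6 circle points by 3 non-crossing chords gives C_3 matchings.
C_3 = C(6,3)/4 = 20/4 = 5.

5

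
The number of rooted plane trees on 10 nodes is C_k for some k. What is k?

A rooted plane tree on 10 nodes has 9 edges, and such trees are counted by C_9.

9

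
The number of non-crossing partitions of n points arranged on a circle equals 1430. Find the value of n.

Non-crossing partitions of [n] are counted by C_n. The Catalan number equal to 1430 is C_8.

8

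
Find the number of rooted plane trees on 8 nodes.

A rooted plane tree on 8 nodes has 7 edges, and such trees are counted by C_7.
C_7 = C(14,7)/8 = 3432/8 = 429.

429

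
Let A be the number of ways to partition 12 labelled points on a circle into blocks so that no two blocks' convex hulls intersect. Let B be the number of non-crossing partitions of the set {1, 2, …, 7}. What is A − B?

207583

Non-crossing partitions of an n-element set are counted by C_n; here n = 12. So A = C_12 = 208012.
The non-crossing partitions of [7] form a lattice of size C_7. So B = C_7 = 429.
A − B = 208012 − 429 = 207583.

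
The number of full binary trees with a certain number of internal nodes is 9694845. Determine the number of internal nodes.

Full binary trees with n internal nodes are counted by C_n; 9694845 = C_15.

15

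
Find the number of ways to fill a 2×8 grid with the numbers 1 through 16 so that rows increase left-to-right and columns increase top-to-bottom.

1430

By the hook-length formula (or a Dyck-path bijection), SYT of shape 2×8 number C_8.
C_8 = C(16,8)/9 = 12870/9 = 1430.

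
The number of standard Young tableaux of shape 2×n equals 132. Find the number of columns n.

6

Standard Young tableaux of shape 2×n are counted by C_n. The Catalan number equal to 132 is C_6.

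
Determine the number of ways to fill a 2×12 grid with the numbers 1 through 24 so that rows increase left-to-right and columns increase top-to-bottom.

208012

By the hook-length formula (or a Dyck-path bijection), SYT of shape 2×12 number C_12.
C_12 = C_11 · 2(2·11+1)/(11+2) = 58786 · 46/13 = 208012.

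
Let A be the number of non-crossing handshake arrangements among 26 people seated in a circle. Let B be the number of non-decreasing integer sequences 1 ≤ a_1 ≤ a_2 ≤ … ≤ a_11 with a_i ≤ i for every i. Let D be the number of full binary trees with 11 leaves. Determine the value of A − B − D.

With 26 = 2·13 people, non-crossing handshake pairings are non-crossing perfect matchings on a circle, counted by C_13. So A = C_13 = 742900.
Weakly increasing sequences with a_i ≤ i biject with Dyck paths of semilength 11, so there are C_11. So B = C_11 = 58786.
A full binary tree with L leaves has L−1 internal nodes and is counted by C_{L−1}; L = 11 gives C_10. So D = C_10 = 16796.
A − B − D = 742900 − 58786 − 16796 = 667318.

667318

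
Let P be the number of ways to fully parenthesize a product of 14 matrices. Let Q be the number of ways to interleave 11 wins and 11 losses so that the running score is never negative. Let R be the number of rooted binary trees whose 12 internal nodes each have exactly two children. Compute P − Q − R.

Parenthesizations of m factors correspond to full binary trees with m leaves, counted by C_{m−1}; m = 14 gives C_13. So P = C_13 = 742900.
Ballot sequences with n votes each where one side never trails are Dyck words, counted by C_n; here n = 11. So Q = C_11 = 58786.
Full binary trees with n internal nodes are counted by C_n; here n = 12. So R = C_12 = 208012.
P − Q − R = 742900 − 58786 − 208012 = 476102.

476102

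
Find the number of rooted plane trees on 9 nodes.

1430

Rooted ordered (plane) trees on m nodes have m−1 edges and are counted by C_{m−1}; m = 9 gives C_8.
C_8 = C(16,8)/9 = 12870/9 = 1430.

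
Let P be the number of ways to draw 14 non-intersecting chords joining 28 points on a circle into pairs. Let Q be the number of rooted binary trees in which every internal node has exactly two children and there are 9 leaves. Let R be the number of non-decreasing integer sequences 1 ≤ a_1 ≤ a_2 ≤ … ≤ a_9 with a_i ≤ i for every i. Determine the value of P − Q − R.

2668148

Non-crossing perfect matchings of 2n points on a circle are counted by C_n; with 28 points, n = 14. So P = C_14 = 2674440.
Full binary trees with 9 leaves have 9−1 = 8 internal nodes, so there are C_8 of them. So Q = C_8 = 1430.
Such sub-staircase sequences of length n are counted by C_n; here n = 9. So R = C_9 = 4862.
P − Q − R = 2674440 − 1430 − 4862 = 2668148.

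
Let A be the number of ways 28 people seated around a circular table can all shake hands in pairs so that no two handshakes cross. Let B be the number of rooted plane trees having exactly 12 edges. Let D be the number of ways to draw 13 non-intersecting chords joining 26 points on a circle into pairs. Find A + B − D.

With 28 = 2·14 people, non-crossing handshake pairings are non-crossing perfect matchings on a circle, counted by C_14. So A = C_14 = 2674440.
A rooted plane tree with 12 edges has 13 nodes, and the count is C_12. So B = C_12 = 208012.
Non-crossing perfect matchings of 2n points on a circle are counted by C_n; with 26 points, n = 13. So D = C_13 = 742900.
A + B − D = 2674440 + 208012 − 742900 = 2139552.

2139552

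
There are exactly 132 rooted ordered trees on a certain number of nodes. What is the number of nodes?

7

Rooted ordered trees on m nodes are counted by C_{m−1}. The Catalan number equal to 132 is C_6.
So the index is 6, and the number of nodes is 6 + 1 = 7.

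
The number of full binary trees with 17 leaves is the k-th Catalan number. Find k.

16

Full binary trees with 17 leaves have 17−1 = 16 internal nodes, so there are C_16 of them.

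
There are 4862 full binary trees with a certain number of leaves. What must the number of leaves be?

Full binary trees with L leaves are counted by C_{L−1}, and C_9 = 4862.
So the index is 9, and the number of leaves is 9 + 1 = 10.

10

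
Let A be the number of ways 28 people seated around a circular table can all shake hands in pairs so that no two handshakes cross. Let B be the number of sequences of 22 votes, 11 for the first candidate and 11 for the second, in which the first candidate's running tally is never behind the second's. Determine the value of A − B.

Non-crossing handshake pairings of 2n people are counted by C_n; 28 people gives n = 14. So A = C_14 = 2674440.
Reading a vote for the leader as '(' and for the other as ')' turns such a sequence into a balanced string of 11 pairs, so the count is C_11. So B = C_11 = 58786.
A − B = 2674440 − 58786 = 2615654.

2615654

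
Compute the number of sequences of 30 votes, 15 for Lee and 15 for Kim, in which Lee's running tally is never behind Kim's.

9694845

Ballot sequences with n votes each where one side never trails are Dyck words, counted by C_n; here n = 15.
C_15 = C(30,15)/16 = 155117520/16 = 9694845.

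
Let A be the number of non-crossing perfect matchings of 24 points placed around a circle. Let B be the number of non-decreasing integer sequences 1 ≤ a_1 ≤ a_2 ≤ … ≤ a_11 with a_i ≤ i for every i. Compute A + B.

266798

Non-crossing perfect matchings of 2n points on a circle are counted by C_n; with 24 points, n = 12. So A = C_12 = 208012.
Weakly increasing sequences with a_i ≤ i biject with Dyck paths of semilength 11, so there are C_11. So B = C_11 = 58786.
A + B = 208012 + 58786 = 266798.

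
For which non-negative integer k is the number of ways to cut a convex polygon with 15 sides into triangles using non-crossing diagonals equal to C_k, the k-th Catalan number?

A convex 15-gon is triangulated into 13 triangles, and the number of such triangulations is the Catalan number C_{15−2} = C_13.

13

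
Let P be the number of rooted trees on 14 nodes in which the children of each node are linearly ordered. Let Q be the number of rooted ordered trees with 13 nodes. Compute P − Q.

534888

Rooted ordered (plane) trees on m nodes have m−1 edges and are counted by C_{m−1}; m = 14 gives C_13. So P = C_13 = 742900.
Rooted ordered (plane) trees on m nodes have m−1 edges and are counted by C_{m−1}; m = 13 gives C_12. So Q = C_12 = 208012.
P − Q = 742900 − 208012 = 534888.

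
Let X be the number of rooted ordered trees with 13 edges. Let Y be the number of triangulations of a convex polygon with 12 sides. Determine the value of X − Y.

Rooted ordered trees with n edges are counted by C_n; here n = 13. So X = C_13 = 742900.
A convex 12-gon is triangulated into 10 triangles, and the number of such triangulations is the Catalan number C_{12−2} = C_10. So Y = C_10 = 16796.
X − Y = 742900 − 16796 = 726104.

726104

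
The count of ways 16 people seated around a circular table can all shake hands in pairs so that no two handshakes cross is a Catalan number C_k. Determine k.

8

With 16 = 2·8 people, non-crossing handshake pairings are non-crossing perfect matchings on a circle, counted by C_8.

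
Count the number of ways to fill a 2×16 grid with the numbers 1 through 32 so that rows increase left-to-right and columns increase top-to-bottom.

By the hook-length formula (or a Dyck-path bijection), SYT of shape 2×16 number C_16.
C_16 = C(32,16)/17 = 601080390/17 = 35357670.

35357670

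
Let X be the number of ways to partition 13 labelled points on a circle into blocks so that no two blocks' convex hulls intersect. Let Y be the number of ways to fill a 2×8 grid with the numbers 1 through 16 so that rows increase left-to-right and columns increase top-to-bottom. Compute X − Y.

Non-crossing partitions of an n-element set are counted by C_n; here n = 13. So X = C_13 = 742900.
By the hook-length formula (or a Dyck-path bijection), SYT of shape 2×8 number C_8. So Y = C_8 = 1430.
X − Y = 742900 − 1430 = 741470.

741470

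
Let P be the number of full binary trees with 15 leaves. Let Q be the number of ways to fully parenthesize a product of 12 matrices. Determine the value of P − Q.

2615654

Full binary trees with 15 leaves have 15−1 = 14 internal nodes, so there are C_14 of them. So P = C_14 = 2674440.
Bracketing 12 factors into binary products is counted by C_{12−1} = C_11. So Q = C_11 = 58786.
P − Q = 2674440 − 58786 = 2615654.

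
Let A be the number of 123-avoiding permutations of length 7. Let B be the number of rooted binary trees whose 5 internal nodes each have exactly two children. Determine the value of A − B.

387

Permutations of [n] avoiding any single length-3 pattern are counted by C_n; here n = 7. So A = C_7 = 429.
The number of full binary trees on 5 internal nodes is the Catalan number C_5. So B = C_5 = 42.
A − B = 429 − 42 = 387.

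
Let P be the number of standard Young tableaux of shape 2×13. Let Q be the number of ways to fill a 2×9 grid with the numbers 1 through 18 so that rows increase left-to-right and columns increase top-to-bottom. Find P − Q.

By the hook-length formula (or a Dyck-path bijection), SYT of shape 2×13 number C_13. So P = C_13 = 742900.
Standard Young tableaux of shape 2×n are counted by C_n; here n = 9. So Q = C_9 = 4862.
P − Q = 742900 − 4862 = 738038.

738038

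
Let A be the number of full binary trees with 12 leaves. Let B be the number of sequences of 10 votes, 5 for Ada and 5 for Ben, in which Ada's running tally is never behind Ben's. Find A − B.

Full binary trees with 12 leaves have 12−1 = 11 internal nodes, so there are C_11 of them. So A = C_11 = 58786.
Ballot sequences with n votes each where one side never trails are Dyck words, counted by C_n; here n = 5. So B = C_5 = 42.
A − B = 58786 − 42 = 58744.

58744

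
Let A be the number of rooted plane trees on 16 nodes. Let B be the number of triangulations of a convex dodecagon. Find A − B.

A rooted plane tree on 16 nodes has 15 edges, and such trees are counted by C_15. So A = C_15 = 9694845.
The number of triangulations of a 12-gon is the Catalan number C_10 (index = sides − 2). So B = C_10 = 16796.
A − B = 9694845 − 16796 = 9678049.

9678049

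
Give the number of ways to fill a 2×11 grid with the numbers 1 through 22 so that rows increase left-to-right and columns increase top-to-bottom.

58786

Standard Young tableaux of shape 2×n are counted by C_n; here n = 11.
C_11 = C_10 · 2(2·10+1)/(10+2) = 16796 · 42/12 = 58786.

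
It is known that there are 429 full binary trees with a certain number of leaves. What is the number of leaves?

8

Full binary trees with L leaves are counted by C_{L−1}. The Catalan number equal to 429 is C_7.
So the index is 7, and the number of leaves is 7 + 1 = 8.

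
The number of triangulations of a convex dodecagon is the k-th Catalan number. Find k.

10

The number of triangulations of a 12-gon is the Catalan number C_10 (index = sides − 2).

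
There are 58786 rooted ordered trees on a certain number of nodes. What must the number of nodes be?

12

Rooted ordered trees on m nodes are counted by C_{m−1}, and C_11 = 58786.
So the index is 11, and the number of nodes is 11 + 1 = 12.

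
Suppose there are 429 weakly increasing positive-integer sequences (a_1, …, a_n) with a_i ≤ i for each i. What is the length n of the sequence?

7

Such sub-staircase sequences of length n are counted by C_n. Since C_7 = 429, the index is 7.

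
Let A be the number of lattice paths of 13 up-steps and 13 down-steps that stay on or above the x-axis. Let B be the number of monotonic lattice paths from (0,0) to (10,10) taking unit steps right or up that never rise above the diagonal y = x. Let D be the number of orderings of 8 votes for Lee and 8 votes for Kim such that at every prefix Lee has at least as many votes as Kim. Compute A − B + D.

727534

Dyck paths of semilength n (length 2n) are counted by C_n; here n = 13. So A = C_13 = 742900.
Monotone paths in an n×n grid that stay weakly below the diagonal are counted by C_n; here n = 10. So B = C_10 = 16796.
Ballot sequences with n votes each where one side never trails are Dyck words, counted by C_n; here n = 8. So D = C_8 = 1430.
A − B + D = 742900 − 16796 + 1430 = 727534.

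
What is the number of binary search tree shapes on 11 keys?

58786

Rooted binary trees with 11 nodes (each child slot possibly empty) number C_11.
C_11 = C(22,11)/12 = 705432/12 = 58786.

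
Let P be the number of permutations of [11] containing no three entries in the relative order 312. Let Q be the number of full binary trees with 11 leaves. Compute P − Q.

For any fixed pattern of length 3, the pattern-avoiding permutations of [11] number C_11. So P = C_11 = 58786.
Full binary trees with 11 leaves have 11−1 = 10 internal nodes, so there are C_10 of them. So Q = C_10 = 16796.
P − Q = 58786 − 16796 = 41990.

41990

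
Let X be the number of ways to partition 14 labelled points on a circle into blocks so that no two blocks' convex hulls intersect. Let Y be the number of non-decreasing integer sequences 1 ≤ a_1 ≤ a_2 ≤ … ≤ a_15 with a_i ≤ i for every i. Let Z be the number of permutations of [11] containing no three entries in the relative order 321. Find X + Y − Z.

Non-crossing partitions of an n-element set are counted by C_n; here n = 14. So X = C_14 = 2674440.
Such sub-staircase sequences of length n are counted by C_n; here n = 15. So Y = C_15 = 9694845.
For any fixed pattern of length 3, the pattern-avoiding permutations of [11] number C_11. So Z = C_11 = 58786.
X + Y − Z = 2674440 + 9694845 − 58786 = 12310499.

12310499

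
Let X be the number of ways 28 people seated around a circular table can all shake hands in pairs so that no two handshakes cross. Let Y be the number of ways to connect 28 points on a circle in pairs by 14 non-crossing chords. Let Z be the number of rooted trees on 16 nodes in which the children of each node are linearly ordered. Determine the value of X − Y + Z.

9694845

Non-crossing handshake pairings of 2n people are counted by C_n; 28 people gives n = 14. So X = C_14 = 2674440.
Pairing 28 circle points by 14 non-crossing chords gives C_14 matchings. So Y = C_14 = 2674440.
Rooted ordered (plane) trees on m nodes have m−1 edges and are counted by C_{m−1}; m = 16 gives C_15. So Z = C_15 = 9694845.
X − Y + Z = 2674440 − 2674440 + 9694845 = 9694845.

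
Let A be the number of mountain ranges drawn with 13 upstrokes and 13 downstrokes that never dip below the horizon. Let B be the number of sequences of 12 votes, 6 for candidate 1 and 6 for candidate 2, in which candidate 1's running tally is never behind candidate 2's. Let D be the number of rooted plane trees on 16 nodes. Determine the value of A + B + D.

Dyck paths of semilength n (length 2n) are counted by C_n; here n = 13. So A = C_13 = 742900.
Ballot sequences with n votes each where one side never trails are Dyck words, counted by C_n; here n = 6. So B = C_6 = 132.
A rooted plane tree on 16 nodes has 15 edges, and such trees are counted by C_15. So D = C_15 = 9694845.
A + B + D = 742900 + 132 + 9694845 = 10437877.

10437877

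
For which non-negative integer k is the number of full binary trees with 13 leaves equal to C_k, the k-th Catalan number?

Full binary trees with 13 leaves have 13−1 = 12 internal nodes, so there are C_12 of them.

12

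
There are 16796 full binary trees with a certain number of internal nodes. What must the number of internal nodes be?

10

Full binary trees with n internal nodes are counted by C_n. Since C_10 = 16796, the index is 10.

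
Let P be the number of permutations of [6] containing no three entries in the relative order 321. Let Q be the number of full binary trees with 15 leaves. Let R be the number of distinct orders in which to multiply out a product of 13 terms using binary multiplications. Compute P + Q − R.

2466560

Permutations of [n] avoiding any single length-3 pattern are counted by C_n; here n = 6. So P = C_6 = 132.
A full binary tree with L leaves has L−1 internal nodes and is counted by C_{L−1}; L = 15 gives C_14. So Q = C_14 = 2674440.
Parenthesizations of m factors correspond to full binary trees with m leaves, counted by C_{m−1}; m = 13 gives C_12. So R = C_12 = 208012.
P + Q − R = 132 + 2674440 − 208012 = 2466560.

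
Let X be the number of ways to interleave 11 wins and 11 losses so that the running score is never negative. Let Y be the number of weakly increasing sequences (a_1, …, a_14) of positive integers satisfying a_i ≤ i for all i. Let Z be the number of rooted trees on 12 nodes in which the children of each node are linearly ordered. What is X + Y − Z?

Reading a vote for the leader as '(' and for the other as ')' turns such a sequence into a balanced string of 11 pairs, so the count is C_11. So X = C_11 = 58786.
Weakly increasing sequences with a_i ≤ i biject with Dyck paths of semilength 14, so there are C_14. So Y = C_14 = 2674440.
A rooted plane tree on 12 nodes has 11 edges, and such trees are counted by C_11. So Z = C_11 = 58786.
X + Y − Z = 58786 + 2674440 − 58786 = 2674440.

2674440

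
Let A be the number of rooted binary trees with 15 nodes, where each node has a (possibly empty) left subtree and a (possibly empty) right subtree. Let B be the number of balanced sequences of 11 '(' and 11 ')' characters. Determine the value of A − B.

There are C_n binary search tree shapes on n keys; with n = 15 that is C_15. So A = C_15 = 9694845.
Balanced strings of n pairs of brackets are counted by C_n; here n = 11. So B = C_11 = 58786.
A − B = 9694845 − 58786 = 9636059.

9636059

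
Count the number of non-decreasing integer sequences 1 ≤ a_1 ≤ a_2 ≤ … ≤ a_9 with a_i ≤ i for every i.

4862

Weakly increasing sequences with a_i ≤ i biject with Dyck paths of semilength 9, so there are C_9.
C_9 = C_8 · 2(2·8+1)/(8+2) = 1430 · 34/10 = 4862.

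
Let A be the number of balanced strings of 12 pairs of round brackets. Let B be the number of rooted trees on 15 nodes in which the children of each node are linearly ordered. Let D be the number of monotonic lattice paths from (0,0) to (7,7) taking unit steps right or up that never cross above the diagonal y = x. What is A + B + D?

With 12 pairs the number of balanced bracket strings is the Catalan number C_12. So A = C_12 = 208012.
Rooted ordered (plane) trees on m nodes have m−1 edges and are counted by C_{m−1}; m = 15 gives C_14. So B = C_14 = 2674440.
Monotone paths in an n×n grid that stay weakly below the diagonal are counted by C_n; here n = 7. So D = C_7 = 429.
A + B + D = 208012 + 2674440 + 429 = 2882881.

2882881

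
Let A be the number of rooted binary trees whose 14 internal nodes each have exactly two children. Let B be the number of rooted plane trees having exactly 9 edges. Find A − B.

2669578

The number of full binary trees on 14 internal nodes is the Catalan number C_14. So A = C_14 = 2674440.
A rooted plane tree with 9 edges has 10 nodes, and the count is C_9. So B = C_9 = 4862.
A − B = 2674440 − 4862 = 2669578.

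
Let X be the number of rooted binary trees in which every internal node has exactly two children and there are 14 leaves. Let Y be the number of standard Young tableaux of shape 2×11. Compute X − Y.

684114

Full binary trees with 14 leaves have 14−1 = 13 internal nodes, so there are C_13 of them. So X = C_13 = 742900.
By the hook-length formula (or a Dyck-path bijection), SYT of shape 2×11 number C_11. So Y = C_11 = 58786.
X − Y = 742900 − 58786 = 684114.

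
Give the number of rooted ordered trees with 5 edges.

Rooted ordered trees with n edges are counted by C_n; here n = 5.
C_5 = C(10,5)/6 = 252/6 = 42.

42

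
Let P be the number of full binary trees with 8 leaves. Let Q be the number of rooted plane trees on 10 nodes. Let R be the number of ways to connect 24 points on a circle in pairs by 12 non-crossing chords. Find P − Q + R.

203579

A full binary tree with L leaves has L−1 internal nodes and is counted by C_{L−1}; L = 8 gives C_7. So P = C_7 = 429.
A rooted plane tree on 10 nodes has 9 edges, and such trees are counted by C_9. So Q = C_9 = 4862.
Pairing 24 circle points by 12 non-crossing chords gives C_12 matchings. So R = C_12 = 208012.
P − Q + R = 429 − 4862 + 208012 = 203579.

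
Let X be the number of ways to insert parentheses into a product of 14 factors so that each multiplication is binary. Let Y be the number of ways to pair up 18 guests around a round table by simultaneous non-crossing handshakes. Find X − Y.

738038

Ways to associate a product of 14 factors correspond to binary trees on 14 leaves, so the count is C_13. So X = C_13 = 742900.
Non-crossing handshake pairings of 2n people are counted by C_n; 18 people gives n = 9. So Y = C_9 = 4862.
X − Y = 742900 − 4862 = 738038.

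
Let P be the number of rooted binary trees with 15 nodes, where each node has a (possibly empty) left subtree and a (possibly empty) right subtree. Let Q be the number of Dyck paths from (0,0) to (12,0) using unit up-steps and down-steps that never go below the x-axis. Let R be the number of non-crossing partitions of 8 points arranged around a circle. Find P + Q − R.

Rooted binary trees with 15 nodes (each child slot possibly empty) number C_15. So P = C_15 = 9694845.
Paths of 6 up- and 6 down-steps that never dip below the axis are Dyck paths; their count is C_6. So Q = C_6 = 132.
The non-crossing partitions of [8] form a lattice of size C_8. So R = C_8 = 1430.
P + Q − R = 9694845 + 132 − 1430 = 9693547.

9693547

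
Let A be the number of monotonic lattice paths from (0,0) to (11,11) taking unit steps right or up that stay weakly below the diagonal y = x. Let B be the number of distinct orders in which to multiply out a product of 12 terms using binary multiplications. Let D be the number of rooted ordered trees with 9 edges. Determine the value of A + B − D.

112710

Monotone paths in an n×n grid that stay weakly below the diagonal are counted by C_n; here n = 11. So A = C_11 = 58786.
Parenthesizations of m factors correspond to full binary trees with m leaves, counted by C_{m−1}; m = 12 gives C_11. So B = C_11 = 58786.
A rooted plane tree with 9 edges has 10 nodes, and the count is C_9. So D = C_9 = 4862.
A + B − D = 58786 + 58786 − 4862 = 112710.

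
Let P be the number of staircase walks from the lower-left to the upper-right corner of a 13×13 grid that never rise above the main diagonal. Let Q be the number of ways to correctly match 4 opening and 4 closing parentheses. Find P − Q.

742886

Monotone paths in an n×n grid that stay weakly below the diagonal are counted by C_n; here n = 13. So P = C_13 = 742900.
Balanced strings of n pairs of brackets are counted by C_n; here n = 4. So Q = C_4 = 14.
P − Q = 742900 − 14 = 742886.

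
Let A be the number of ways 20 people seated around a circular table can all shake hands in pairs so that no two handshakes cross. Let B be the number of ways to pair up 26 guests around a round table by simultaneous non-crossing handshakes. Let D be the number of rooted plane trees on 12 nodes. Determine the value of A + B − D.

With 20 = 2·10 people, non-crossing handshake pairings are non-crossing perfect matchings on a circle, counted by C_10. So A = C_10 = 16796.
Non-crossing handshake pairings of 2n people are counted by C_n; 26 people gives n = 13. So B = C_13 = 742900.
A rooted plane tree on 12 nodes has 11 edges, and such trees are counted by C_11. So D = C_11 = 58786.
A + B − D = 16796 + 742900 − 58786 = 700910.

700910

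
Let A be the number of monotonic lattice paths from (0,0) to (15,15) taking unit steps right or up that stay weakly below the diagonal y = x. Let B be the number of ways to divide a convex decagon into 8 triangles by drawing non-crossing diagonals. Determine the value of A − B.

Sub-diagonal monotone paths from (0,0) to (15,15) biject with Dyck paths of semilength 15, giving C_15. So A = C_15 = 9694845.
The number of triangulations of a 10-gon is the Catalan number C_8 (index = sides − 2). So B = C_8 = 1430.
A − B = 9694845 − 1430 = 9693415.

9693415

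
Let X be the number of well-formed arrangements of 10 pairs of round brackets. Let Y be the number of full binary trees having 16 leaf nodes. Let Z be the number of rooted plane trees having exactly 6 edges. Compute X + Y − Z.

Balanced strings of n pairs of brackets are counted by C_n; here n = 10. So X = C_10 = 16796.
Full binary trees with 16 leaves have 16−1 = 15 internal nodes, so there are C_15 of them. So Y = C_15 = 9694845.
A rooted plane tree with 6 edges has 7 nodes, and the count is C_6. So Z = C_6 = 132.
X + Y − Z = 16796 + 9694845 − 132 = 9711509.

9711509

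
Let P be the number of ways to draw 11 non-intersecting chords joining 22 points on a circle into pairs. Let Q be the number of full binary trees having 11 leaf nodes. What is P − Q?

Non-crossing perfect matchings of 2n points on a circle are counted by C_n; with 22 points, n = 11. So P = C_11 = 58786.
A full binary tree with L leaves has L−1 internal nodes and is counted by C_{L−1}; L = 11 gives C_10. So Q = C_10 = 16796.
P − Q = 58786 − 16796 = 41990.

41990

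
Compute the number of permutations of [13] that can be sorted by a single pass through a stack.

742900

By Knuth's characterisation, the stack-sortable permutations of length 13 are the 231-avoiders, numbering C_13.
C_13 = C(26,13)/14 = 10400600/14 = 742900.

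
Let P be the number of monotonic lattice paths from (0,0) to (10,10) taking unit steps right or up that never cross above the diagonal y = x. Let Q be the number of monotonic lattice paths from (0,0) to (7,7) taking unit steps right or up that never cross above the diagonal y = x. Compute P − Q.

Monotone paths in an n×n grid that stay weakly below the diagonal are counted by C_n; here n = 10. So P = C_10 = 16796.
Monotone paths in an n×n grid that stay weakly below the diagonal are counted by C_n; here n = 7. So Q = C_7 = 429.
P − Q = 16796 − 429 = 16367.

16367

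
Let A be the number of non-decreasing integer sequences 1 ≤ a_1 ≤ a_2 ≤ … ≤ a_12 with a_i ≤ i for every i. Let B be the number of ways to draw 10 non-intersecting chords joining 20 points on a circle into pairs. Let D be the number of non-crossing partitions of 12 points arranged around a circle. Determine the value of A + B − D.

16796

Weakly increasing sequences with a_i ≤ i biject with Dyck paths of semilength 12, so there are C_12. So A = C_12 = 208012.
Pairing 20 circle points by 10 non-crossing chords gives C_10 matchings. So B = C_10 = 16796.
Non-crossing partitions of an n-element set are counted by C_n; here n = 12. So D = C_12 = 208012.
A + B − D = 208012 + 16796 − 208012 = 16796.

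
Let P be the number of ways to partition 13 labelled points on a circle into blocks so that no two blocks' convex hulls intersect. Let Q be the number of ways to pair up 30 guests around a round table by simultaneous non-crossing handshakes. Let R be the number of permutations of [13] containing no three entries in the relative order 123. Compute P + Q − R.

9694845

The non-crossing partitions of [13] form a lattice of size C_13. So P = C_13 = 742900.
Non-crossing handshake pairings of 2n people are counted by C_n; 30 people gives n = 15. So Q = C_15 = 9694845.
For any fixed pattern of length 3, the pattern-avoiding permutations of [13] number C_13. So R = C_13 = 742900.
P + Q − R = 742900 + 9694845 − 742900 = 9694845.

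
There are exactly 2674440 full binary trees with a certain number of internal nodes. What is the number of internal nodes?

Full binary trees with n internal nodes are counted by C_n. The Catalan number equal to 2674440 is C_14.

14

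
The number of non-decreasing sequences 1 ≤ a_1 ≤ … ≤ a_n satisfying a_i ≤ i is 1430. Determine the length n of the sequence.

Such sub-staircase sequences of length n are counted by C_n. Since C_8 = 1430, the index is 8.

8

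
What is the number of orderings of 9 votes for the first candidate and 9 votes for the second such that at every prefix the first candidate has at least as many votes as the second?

Ballot sequences with n votes each where one side never trails are Dyck words, counted by C_n; here n = 9.
C_9 = C_8 · 2(2·8+1)/(8+2) = 1430 · 34/10 = 4862.

4862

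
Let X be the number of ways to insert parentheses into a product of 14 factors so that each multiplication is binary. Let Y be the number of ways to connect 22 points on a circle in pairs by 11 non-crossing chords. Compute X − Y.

Bracketing 14 factors into binary products is counted by C_{14−1} = C_13. So X = C_13 = 742900.
Non-crossing perfect matchings of 2n points on a circle are counted by C_n; with 22 points, n = 11. So Y = C_11 = 58786.
X − Y = 742900 − 58786 = 684114.

684114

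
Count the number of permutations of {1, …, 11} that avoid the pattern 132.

Permutations of [n] avoiding any single length-3 pattern are counted by C_n; here n = 11.
C_11 = C(22,11)/12 = 705432/12 = 58786.

58786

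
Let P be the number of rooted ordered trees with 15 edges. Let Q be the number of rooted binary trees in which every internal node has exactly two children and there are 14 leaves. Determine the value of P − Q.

Rooted ordered trees with n edges are counted by C_n; here n = 15. So P = C_15 = 9694845.
Full binary trees with 14 leaves have 14−1 = 13 internal nodes, so there are C_13 of them. So Q = C_13 = 742900.
P − Q = 9694845 − 742900 = 8951945.

8951945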